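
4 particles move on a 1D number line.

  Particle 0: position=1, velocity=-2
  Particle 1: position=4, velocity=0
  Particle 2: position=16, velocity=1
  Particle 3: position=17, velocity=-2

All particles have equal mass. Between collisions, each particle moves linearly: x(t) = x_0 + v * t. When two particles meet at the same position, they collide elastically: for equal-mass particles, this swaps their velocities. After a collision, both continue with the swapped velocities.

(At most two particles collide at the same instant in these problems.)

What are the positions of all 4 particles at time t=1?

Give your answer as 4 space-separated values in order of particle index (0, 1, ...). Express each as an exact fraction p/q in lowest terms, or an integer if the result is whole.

Collision at t=1/3: particles 2 and 3 swap velocities; positions: p0=1/3 p1=4 p2=49/3 p3=49/3; velocities now: v0=-2 v1=0 v2=-2 v3=1
Advance to t=1 (no further collisions before then); velocities: v0=-2 v1=0 v2=-2 v3=1; positions = -1 4 15 17

Answer: -1 4 15 17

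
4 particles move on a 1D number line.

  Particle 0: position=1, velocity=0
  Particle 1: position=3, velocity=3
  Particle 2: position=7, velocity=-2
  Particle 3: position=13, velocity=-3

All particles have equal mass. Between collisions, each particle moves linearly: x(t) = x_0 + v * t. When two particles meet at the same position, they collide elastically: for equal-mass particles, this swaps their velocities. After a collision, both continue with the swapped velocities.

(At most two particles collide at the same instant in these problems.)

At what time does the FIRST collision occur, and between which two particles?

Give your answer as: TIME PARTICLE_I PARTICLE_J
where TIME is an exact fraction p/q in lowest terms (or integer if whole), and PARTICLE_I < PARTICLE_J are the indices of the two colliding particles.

Pair (0,1): pos 1,3 vel 0,3 -> not approaching (rel speed -3 <= 0)
Pair (1,2): pos 3,7 vel 3,-2 -> gap=4, closing at 5/unit, collide at t=4/5
Pair (2,3): pos 7,13 vel -2,-3 -> gap=6, closing at 1/unit, collide at t=6
Earliest collision: t=4/5 between 1 and 2

Answer: 4/5 1 2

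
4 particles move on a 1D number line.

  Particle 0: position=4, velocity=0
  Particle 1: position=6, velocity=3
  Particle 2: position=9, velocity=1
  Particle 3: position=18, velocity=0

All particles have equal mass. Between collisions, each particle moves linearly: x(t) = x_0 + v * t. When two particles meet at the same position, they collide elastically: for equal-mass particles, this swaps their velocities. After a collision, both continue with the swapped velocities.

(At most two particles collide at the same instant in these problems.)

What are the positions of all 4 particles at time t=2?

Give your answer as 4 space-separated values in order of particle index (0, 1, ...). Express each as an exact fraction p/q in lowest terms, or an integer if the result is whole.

Collision at t=3/2: particles 1 and 2 swap velocities; positions: p0=4 p1=21/2 p2=21/2 p3=18; velocities now: v0=0 v1=1 v2=3 v3=0
Advance to t=2 (no further collisions before then); velocities: v0=0 v1=1 v2=3 v3=0; positions = 4 11 12 18

Answer: 4 11 12 18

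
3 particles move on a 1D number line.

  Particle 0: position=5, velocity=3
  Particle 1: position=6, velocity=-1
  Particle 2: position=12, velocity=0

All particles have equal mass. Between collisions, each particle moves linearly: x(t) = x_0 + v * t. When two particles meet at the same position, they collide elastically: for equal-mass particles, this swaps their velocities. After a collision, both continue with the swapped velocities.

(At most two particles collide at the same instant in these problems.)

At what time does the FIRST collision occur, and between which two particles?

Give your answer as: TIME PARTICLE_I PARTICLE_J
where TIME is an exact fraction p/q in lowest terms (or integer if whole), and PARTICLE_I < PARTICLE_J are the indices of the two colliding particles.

Answer: 1/4 0 1

Derivation:
Pair (0,1): pos 5,6 vel 3,-1 -> gap=1, closing at 4/unit, collide at t=1/4
Pair (1,2): pos 6,12 vel -1,0 -> not approaching (rel speed -1 <= 0)
Earliest collision: t=1/4 between 0 and 1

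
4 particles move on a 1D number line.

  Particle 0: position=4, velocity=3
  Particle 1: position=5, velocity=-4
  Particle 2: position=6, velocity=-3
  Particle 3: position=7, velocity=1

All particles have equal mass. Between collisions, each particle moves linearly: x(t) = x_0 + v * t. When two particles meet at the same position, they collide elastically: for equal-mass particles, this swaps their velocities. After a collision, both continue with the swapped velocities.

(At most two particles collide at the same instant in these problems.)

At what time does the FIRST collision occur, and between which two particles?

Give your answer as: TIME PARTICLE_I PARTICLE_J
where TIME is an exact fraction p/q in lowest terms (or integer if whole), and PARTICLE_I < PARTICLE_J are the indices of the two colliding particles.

Pair (0,1): pos 4,5 vel 3,-4 -> gap=1, closing at 7/unit, collide at t=1/7
Pair (1,2): pos 5,6 vel -4,-3 -> not approaching (rel speed -1 <= 0)
Pair (2,3): pos 6,7 vel -3,1 -> not approaching (rel speed -4 <= 0)
Earliest collision: t=1/7 between 0 and 1

Answer: 1/7 0 1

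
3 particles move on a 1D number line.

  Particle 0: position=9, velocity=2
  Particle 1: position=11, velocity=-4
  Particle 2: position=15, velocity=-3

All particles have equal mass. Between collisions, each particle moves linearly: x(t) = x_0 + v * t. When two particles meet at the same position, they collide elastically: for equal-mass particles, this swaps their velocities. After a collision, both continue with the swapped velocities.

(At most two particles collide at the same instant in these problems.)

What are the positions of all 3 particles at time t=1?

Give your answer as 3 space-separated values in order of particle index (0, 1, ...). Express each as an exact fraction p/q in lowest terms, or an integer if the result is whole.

Collision at t=1/3: particles 0 and 1 swap velocities; positions: p0=29/3 p1=29/3 p2=14; velocities now: v0=-4 v1=2 v2=-3
Advance to t=1 (no further collisions before then); velocities: v0=-4 v1=2 v2=-3; positions = 7 11 12

Answer: 7 11 12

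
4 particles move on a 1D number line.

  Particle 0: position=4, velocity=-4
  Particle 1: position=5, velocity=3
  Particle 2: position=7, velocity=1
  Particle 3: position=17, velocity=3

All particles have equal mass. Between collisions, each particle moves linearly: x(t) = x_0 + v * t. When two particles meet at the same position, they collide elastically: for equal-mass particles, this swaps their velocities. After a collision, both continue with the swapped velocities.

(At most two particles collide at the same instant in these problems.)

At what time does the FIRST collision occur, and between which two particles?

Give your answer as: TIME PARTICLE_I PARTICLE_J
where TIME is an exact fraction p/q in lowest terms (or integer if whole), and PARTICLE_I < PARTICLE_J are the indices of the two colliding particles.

Pair (0,1): pos 4,5 vel -4,3 -> not approaching (rel speed -7 <= 0)
Pair (1,2): pos 5,7 vel 3,1 -> gap=2, closing at 2/unit, collide at t=1
Pair (2,3): pos 7,17 vel 1,3 -> not approaching (rel speed -2 <= 0)
Earliest collision: t=1 between 1 and 2

Answer: 1 1 2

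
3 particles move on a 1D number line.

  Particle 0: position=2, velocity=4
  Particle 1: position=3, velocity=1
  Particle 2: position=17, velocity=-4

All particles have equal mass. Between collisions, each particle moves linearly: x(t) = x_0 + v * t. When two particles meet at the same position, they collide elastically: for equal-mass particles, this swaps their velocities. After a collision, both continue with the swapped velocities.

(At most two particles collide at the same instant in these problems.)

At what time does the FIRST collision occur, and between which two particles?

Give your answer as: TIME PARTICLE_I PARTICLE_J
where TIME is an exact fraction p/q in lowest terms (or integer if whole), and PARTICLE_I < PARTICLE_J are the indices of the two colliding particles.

Pair (0,1): pos 2,3 vel 4,1 -> gap=1, closing at 3/unit, collide at t=1/3
Pair (1,2): pos 3,17 vel 1,-4 -> gap=14, closing at 5/unit, collide at t=14/5
Earliest collision: t=1/3 between 0 and 1

Answer: 1/3 0 1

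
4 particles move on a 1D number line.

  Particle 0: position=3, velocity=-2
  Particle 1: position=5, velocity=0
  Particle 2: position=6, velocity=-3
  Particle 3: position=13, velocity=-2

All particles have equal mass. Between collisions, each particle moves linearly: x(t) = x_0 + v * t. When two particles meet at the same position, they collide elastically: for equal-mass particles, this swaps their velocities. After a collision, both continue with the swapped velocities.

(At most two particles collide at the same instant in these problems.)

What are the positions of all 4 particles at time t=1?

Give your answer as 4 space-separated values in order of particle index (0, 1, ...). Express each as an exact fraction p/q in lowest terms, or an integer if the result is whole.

Answer: 1 3 5 11

Derivation:
Collision at t=1/3: particles 1 and 2 swap velocities; positions: p0=7/3 p1=5 p2=5 p3=37/3; velocities now: v0=-2 v1=-3 v2=0 v3=-2
Advance to t=1 (no further collisions before then); velocities: v0=-2 v1=-3 v2=0 v3=-2; positions = 1 3 5 11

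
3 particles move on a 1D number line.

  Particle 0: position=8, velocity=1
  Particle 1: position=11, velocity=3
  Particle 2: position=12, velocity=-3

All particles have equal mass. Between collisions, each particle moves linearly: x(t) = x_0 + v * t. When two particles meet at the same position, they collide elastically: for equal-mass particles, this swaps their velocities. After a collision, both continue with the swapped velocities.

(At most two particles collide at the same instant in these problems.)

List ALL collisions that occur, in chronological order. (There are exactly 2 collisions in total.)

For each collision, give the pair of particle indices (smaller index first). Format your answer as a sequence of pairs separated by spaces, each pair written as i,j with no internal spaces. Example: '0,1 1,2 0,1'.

Answer: 1,2 0,1

Derivation:
Collision at t=1/6: particles 1 and 2 swap velocities; positions: p0=49/6 p1=23/2 p2=23/2; velocities now: v0=1 v1=-3 v2=3
Collision at t=1: particles 0 and 1 swap velocities; positions: p0=9 p1=9 p2=14; velocities now: v0=-3 v1=1 v2=3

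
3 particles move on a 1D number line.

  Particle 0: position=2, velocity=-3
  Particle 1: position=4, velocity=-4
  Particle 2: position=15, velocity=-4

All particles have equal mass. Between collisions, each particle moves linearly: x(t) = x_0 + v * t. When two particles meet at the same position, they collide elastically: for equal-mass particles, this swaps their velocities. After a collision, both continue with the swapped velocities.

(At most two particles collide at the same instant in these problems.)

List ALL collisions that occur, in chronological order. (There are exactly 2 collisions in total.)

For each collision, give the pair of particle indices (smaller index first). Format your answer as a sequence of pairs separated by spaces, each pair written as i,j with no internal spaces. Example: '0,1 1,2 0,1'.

Collision at t=2: particles 0 and 1 swap velocities; positions: p0=-4 p1=-4 p2=7; velocities now: v0=-4 v1=-3 v2=-4
Collision at t=13: particles 1 and 2 swap velocities; positions: p0=-48 p1=-37 p2=-37; velocities now: v0=-4 v1=-4 v2=-3

Answer: 0,1 1,2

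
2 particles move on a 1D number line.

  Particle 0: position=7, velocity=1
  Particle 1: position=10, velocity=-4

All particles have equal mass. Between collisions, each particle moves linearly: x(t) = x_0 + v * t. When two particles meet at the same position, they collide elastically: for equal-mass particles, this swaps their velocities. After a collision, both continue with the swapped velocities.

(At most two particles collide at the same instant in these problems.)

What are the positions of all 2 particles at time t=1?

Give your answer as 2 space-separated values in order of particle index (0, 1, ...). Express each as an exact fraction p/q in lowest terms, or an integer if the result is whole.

Collision at t=3/5: particles 0 and 1 swap velocities; positions: p0=38/5 p1=38/5; velocities now: v0=-4 v1=1
Advance to t=1 (no further collisions before then); velocities: v0=-4 v1=1; positions = 6 8

Answer: 6 8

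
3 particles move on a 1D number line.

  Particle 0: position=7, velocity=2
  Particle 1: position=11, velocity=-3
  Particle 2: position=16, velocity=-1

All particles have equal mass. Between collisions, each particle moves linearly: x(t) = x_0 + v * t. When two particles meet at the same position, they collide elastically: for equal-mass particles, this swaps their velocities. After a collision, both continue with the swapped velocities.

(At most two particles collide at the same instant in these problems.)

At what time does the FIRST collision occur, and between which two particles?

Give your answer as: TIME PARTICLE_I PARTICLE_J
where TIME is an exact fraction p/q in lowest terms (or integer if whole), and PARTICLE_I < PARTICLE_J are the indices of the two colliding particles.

Pair (0,1): pos 7,11 vel 2,-3 -> gap=4, closing at 5/unit, collide at t=4/5
Pair (1,2): pos 11,16 vel -3,-1 -> not approaching (rel speed -2 <= 0)
Earliest collision: t=4/5 between 0 and 1

Answer: 4/5 0 1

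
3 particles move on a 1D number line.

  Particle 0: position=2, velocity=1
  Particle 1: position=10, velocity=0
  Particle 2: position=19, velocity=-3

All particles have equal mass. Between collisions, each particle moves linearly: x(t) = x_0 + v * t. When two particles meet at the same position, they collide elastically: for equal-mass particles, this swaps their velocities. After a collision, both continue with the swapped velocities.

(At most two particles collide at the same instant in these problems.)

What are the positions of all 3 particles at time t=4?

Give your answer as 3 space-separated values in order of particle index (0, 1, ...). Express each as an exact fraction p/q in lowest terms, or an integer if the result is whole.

Collision at t=3: particles 1 and 2 swap velocities; positions: p0=5 p1=10 p2=10; velocities now: v0=1 v1=-3 v2=0
Advance to t=4 (no further collisions before then); velocities: v0=1 v1=-3 v2=0; positions = 6 7 10

Answer: 6 7 10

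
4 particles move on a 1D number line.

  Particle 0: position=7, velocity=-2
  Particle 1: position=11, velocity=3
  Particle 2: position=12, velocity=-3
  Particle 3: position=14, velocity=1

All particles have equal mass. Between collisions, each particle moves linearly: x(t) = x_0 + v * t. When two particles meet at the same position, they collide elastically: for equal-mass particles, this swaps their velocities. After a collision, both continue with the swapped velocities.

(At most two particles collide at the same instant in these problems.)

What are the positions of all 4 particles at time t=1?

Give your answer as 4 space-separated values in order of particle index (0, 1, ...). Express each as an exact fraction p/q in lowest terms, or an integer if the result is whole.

Collision at t=1/6: particles 1 and 2 swap velocities; positions: p0=20/3 p1=23/2 p2=23/2 p3=85/6; velocities now: v0=-2 v1=-3 v2=3 v3=1
Advance to t=1 (no further collisions before then); velocities: v0=-2 v1=-3 v2=3 v3=1; positions = 5 9 14 15

Answer: 5 9 14 15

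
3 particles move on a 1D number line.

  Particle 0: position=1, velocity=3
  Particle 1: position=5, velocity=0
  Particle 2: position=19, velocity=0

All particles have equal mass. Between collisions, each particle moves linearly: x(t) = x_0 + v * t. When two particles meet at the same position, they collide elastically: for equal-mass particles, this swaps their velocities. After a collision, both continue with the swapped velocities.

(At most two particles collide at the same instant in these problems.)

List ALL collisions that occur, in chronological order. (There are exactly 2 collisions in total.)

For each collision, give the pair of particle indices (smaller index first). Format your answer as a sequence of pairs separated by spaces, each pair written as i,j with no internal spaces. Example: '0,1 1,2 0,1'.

Answer: 0,1 1,2

Derivation:
Collision at t=4/3: particles 0 and 1 swap velocities; positions: p0=5 p1=5 p2=19; velocities now: v0=0 v1=3 v2=0
Collision at t=6: particles 1 and 2 swap velocities; positions: p0=5 p1=19 p2=19; velocities now: v0=0 v1=0 v2=3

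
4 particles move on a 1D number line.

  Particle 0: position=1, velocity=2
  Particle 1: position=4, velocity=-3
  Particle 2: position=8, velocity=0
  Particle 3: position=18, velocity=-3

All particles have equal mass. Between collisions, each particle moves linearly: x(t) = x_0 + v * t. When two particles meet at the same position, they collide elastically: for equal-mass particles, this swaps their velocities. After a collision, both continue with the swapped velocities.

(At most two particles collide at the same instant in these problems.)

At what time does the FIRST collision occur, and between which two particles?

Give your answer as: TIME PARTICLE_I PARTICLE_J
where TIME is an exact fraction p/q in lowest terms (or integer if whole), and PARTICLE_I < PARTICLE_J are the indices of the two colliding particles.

Pair (0,1): pos 1,4 vel 2,-3 -> gap=3, closing at 5/unit, collide at t=3/5
Pair (1,2): pos 4,8 vel -3,0 -> not approaching (rel speed -3 <= 0)
Pair (2,3): pos 8,18 vel 0,-3 -> gap=10, closing at 3/unit, collide at t=10/3
Earliest collision: t=3/5 between 0 and 1

Answer: 3/5 0 1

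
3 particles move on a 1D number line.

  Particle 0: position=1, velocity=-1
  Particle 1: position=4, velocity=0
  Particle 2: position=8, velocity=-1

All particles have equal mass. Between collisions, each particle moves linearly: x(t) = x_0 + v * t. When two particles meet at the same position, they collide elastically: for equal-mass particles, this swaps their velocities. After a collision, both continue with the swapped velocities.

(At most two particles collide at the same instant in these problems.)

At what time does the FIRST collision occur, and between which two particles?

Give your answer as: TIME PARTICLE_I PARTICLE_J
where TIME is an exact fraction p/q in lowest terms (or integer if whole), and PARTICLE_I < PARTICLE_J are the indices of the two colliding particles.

Answer: 4 1 2

Derivation:
Pair (0,1): pos 1,4 vel -1,0 -> not approaching (rel speed -1 <= 0)
Pair (1,2): pos 4,8 vel 0,-1 -> gap=4, closing at 1/unit, collide at t=4
Earliest collision: t=4 between 1 and 2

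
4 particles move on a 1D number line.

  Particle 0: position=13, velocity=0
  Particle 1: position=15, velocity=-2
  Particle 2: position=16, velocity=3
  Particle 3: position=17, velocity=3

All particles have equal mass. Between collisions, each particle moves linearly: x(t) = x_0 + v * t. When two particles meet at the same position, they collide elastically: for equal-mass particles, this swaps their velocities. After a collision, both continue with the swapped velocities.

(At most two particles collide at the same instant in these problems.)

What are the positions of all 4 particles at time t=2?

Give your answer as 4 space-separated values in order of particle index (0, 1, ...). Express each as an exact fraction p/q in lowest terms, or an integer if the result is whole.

Collision at t=1: particles 0 and 1 swap velocities; positions: p0=13 p1=13 p2=19 p3=20; velocities now: v0=-2 v1=0 v2=3 v3=3
Advance to t=2 (no further collisions before then); velocities: v0=-2 v1=0 v2=3 v3=3; positions = 11 13 22 23

Answer: 11 13 22 23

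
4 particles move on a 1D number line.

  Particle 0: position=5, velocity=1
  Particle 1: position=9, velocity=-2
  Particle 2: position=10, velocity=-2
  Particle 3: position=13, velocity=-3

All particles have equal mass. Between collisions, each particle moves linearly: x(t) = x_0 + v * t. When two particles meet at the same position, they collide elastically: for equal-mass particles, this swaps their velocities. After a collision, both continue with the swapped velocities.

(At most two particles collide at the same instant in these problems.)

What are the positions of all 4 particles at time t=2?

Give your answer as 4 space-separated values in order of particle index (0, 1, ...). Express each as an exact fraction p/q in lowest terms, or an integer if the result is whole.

Collision at t=4/3: particles 0 and 1 swap velocities; positions: p0=19/3 p1=19/3 p2=22/3 p3=9; velocities now: v0=-2 v1=1 v2=-2 v3=-3
Collision at t=5/3: particles 1 and 2 swap velocities; positions: p0=17/3 p1=20/3 p2=20/3 p3=8; velocities now: v0=-2 v1=-2 v2=1 v3=-3
Collision at t=2: particles 2 and 3 swap velocities; positions: p0=5 p1=6 p2=7 p3=7; velocities now: v0=-2 v1=-2 v2=-3 v3=1
Advance to t=2 (no further collisions before then); velocities: v0=-2 v1=-2 v2=-3 v3=1; positions = 5 6 7 7

Answer: 5 6 7 7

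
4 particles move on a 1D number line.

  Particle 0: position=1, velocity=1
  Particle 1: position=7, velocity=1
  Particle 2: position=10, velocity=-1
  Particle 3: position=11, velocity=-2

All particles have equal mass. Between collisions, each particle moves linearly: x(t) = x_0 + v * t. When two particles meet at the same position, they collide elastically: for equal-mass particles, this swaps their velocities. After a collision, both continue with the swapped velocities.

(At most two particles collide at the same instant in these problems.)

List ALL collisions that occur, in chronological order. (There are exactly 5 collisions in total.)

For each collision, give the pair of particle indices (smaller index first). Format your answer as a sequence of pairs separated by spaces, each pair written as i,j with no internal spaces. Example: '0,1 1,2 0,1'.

Collision at t=1: particles 2 and 3 swap velocities; positions: p0=2 p1=8 p2=9 p3=9; velocities now: v0=1 v1=1 v2=-2 v3=-1
Collision at t=4/3: particles 1 and 2 swap velocities; positions: p0=7/3 p1=25/3 p2=25/3 p3=26/3; velocities now: v0=1 v1=-2 v2=1 v3=-1
Collision at t=3/2: particles 2 and 3 swap velocities; positions: p0=5/2 p1=8 p2=17/2 p3=17/2; velocities now: v0=1 v1=-2 v2=-1 v3=1
Collision at t=10/3: particles 0 and 1 swap velocities; positions: p0=13/3 p1=13/3 p2=20/3 p3=31/3; velocities now: v0=-2 v1=1 v2=-1 v3=1
Collision at t=9/2: particles 1 and 2 swap velocities; positions: p0=2 p1=11/2 p2=11/2 p3=23/2; velocities now: v0=-2 v1=-1 v2=1 v3=1

Answer: 2,3 1,2 2,3 0,1 1,2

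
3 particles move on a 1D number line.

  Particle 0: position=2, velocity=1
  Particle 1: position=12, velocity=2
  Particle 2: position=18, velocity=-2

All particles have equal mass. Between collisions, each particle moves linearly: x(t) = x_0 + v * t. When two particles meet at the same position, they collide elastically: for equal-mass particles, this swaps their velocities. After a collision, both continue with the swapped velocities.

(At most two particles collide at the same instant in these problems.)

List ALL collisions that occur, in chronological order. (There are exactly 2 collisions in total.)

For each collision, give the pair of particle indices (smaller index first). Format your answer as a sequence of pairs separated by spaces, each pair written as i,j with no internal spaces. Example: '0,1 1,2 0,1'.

Answer: 1,2 0,1

Derivation:
Collision at t=3/2: particles 1 and 2 swap velocities; positions: p0=7/2 p1=15 p2=15; velocities now: v0=1 v1=-2 v2=2
Collision at t=16/3: particles 0 and 1 swap velocities; positions: p0=22/3 p1=22/3 p2=68/3; velocities now: v0=-2 v1=1 v2=2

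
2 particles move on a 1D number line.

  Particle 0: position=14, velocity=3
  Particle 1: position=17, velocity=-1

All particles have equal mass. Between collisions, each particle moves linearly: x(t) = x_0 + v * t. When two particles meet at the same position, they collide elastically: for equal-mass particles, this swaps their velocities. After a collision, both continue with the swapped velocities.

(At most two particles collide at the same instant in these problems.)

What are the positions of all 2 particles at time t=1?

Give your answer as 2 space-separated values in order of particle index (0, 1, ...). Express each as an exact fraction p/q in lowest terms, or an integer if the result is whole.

Collision at t=3/4: particles 0 and 1 swap velocities; positions: p0=65/4 p1=65/4; velocities now: v0=-1 v1=3
Advance to t=1 (no further collisions before then); velocities: v0=-1 v1=3; positions = 16 17

Answer: 16 17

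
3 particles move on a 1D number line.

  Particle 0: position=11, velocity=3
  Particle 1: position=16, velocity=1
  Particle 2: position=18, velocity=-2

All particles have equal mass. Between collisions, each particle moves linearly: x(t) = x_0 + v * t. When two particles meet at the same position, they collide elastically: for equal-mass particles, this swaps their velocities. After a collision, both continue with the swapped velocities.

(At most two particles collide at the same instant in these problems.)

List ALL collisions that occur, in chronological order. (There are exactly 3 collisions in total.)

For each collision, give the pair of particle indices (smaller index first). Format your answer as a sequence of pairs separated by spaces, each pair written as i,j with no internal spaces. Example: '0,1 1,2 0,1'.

Answer: 1,2 0,1 1,2

Derivation:
Collision at t=2/3: particles 1 and 2 swap velocities; positions: p0=13 p1=50/3 p2=50/3; velocities now: v0=3 v1=-2 v2=1
Collision at t=7/5: particles 0 and 1 swap velocities; positions: p0=76/5 p1=76/5 p2=87/5; velocities now: v0=-2 v1=3 v2=1
Collision at t=5/2: particles 1 and 2 swap velocities; positions: p0=13 p1=37/2 p2=37/2; velocities now: v0=-2 v1=1 v2=3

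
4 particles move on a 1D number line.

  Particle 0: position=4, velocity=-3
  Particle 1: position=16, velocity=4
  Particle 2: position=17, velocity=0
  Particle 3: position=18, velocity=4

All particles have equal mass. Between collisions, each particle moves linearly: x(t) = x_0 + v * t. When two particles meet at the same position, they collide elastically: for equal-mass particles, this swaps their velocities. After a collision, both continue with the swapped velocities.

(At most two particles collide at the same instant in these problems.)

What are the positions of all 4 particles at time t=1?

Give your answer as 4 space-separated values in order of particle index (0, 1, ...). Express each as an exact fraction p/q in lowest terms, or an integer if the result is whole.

Collision at t=1/4: particles 1 and 2 swap velocities; positions: p0=13/4 p1=17 p2=17 p3=19; velocities now: v0=-3 v1=0 v2=4 v3=4
Advance to t=1 (no further collisions before then); velocities: v0=-3 v1=0 v2=4 v3=4; positions = 1 17 20 22

Answer: 1 17 20 22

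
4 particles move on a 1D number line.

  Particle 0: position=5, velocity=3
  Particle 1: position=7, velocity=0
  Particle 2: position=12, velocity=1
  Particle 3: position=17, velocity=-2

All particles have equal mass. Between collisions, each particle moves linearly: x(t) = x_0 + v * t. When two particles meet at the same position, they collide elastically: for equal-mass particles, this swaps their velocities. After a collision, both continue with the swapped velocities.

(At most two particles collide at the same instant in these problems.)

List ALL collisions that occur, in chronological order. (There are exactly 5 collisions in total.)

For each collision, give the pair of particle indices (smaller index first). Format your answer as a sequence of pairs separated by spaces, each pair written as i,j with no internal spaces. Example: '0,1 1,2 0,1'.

Answer: 0,1 2,3 1,2 2,3 0,1

Derivation:
Collision at t=2/3: particles 0 and 1 swap velocities; positions: p0=7 p1=7 p2=38/3 p3=47/3; velocities now: v0=0 v1=3 v2=1 v3=-2
Collision at t=5/3: particles 2 and 3 swap velocities; positions: p0=7 p1=10 p2=41/3 p3=41/3; velocities now: v0=0 v1=3 v2=-2 v3=1
Collision at t=12/5: particles 1 and 2 swap velocities; positions: p0=7 p1=61/5 p2=61/5 p3=72/5; velocities now: v0=0 v1=-2 v2=3 v3=1
Collision at t=7/2: particles 2 and 3 swap velocities; positions: p0=7 p1=10 p2=31/2 p3=31/2; velocities now: v0=0 v1=-2 v2=1 v3=3
Collision at t=5: particles 0 and 1 swap velocities; positions: p0=7 p1=7 p2=17 p3=20; velocities now: v0=-2 v1=0 v2=1 v3=3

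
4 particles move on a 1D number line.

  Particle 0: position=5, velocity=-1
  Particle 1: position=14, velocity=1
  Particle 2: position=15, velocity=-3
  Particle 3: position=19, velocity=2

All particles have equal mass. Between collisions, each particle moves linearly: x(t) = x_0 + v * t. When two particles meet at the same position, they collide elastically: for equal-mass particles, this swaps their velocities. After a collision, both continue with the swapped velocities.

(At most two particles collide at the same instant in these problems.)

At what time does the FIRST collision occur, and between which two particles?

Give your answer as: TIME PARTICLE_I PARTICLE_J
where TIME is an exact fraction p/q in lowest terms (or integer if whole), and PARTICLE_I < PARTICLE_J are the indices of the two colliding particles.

Answer: 1/4 1 2

Derivation:
Pair (0,1): pos 5,14 vel -1,1 -> not approaching (rel speed -2 <= 0)
Pair (1,2): pos 14,15 vel 1,-3 -> gap=1, closing at 4/unit, collide at t=1/4
Pair (2,3): pos 15,19 vel -3,2 -> not approaching (rel speed -5 <= 0)
Earliest collision: t=1/4 between 1 and 2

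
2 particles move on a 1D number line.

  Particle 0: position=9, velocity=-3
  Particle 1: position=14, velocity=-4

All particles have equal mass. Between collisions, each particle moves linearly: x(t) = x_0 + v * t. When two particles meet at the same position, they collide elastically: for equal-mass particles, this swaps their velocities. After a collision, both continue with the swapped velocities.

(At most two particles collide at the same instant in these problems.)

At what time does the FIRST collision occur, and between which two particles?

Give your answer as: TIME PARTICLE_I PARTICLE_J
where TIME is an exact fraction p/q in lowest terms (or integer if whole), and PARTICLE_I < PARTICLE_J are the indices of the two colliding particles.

Pair (0,1): pos 9,14 vel -3,-4 -> gap=5, closing at 1/unit, collide at t=5
Earliest collision: t=5 between 0 and 1

Answer: 5 0 1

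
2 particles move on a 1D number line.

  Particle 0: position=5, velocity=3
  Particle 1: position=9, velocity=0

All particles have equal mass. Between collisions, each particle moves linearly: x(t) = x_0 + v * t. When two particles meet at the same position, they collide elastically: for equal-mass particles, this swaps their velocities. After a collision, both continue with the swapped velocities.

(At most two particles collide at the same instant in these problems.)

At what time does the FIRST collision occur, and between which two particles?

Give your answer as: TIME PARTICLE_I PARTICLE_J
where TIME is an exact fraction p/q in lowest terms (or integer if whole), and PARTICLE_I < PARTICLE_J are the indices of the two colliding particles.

Answer: 4/3 0 1

Derivation:
Pair (0,1): pos 5,9 vel 3,0 -> gap=4, closing at 3/unit, collide at t=4/3
Earliest collision: t=4/3 between 0 and 1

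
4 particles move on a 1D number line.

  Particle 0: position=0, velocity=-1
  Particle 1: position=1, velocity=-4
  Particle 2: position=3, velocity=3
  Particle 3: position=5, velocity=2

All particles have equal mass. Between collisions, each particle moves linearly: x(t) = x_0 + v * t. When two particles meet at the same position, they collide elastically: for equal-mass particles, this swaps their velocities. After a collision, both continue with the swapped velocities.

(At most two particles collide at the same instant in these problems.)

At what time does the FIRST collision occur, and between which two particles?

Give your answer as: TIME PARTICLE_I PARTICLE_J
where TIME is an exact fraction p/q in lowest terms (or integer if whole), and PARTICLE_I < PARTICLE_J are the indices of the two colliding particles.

Pair (0,1): pos 0,1 vel -1,-4 -> gap=1, closing at 3/unit, collide at t=1/3
Pair (1,2): pos 1,3 vel -4,3 -> not approaching (rel speed -7 <= 0)
Pair (2,3): pos 3,5 vel 3,2 -> gap=2, closing at 1/unit, collide at t=2
Earliest collision: t=1/3 between 0 and 1

Answer: 1/3 0 1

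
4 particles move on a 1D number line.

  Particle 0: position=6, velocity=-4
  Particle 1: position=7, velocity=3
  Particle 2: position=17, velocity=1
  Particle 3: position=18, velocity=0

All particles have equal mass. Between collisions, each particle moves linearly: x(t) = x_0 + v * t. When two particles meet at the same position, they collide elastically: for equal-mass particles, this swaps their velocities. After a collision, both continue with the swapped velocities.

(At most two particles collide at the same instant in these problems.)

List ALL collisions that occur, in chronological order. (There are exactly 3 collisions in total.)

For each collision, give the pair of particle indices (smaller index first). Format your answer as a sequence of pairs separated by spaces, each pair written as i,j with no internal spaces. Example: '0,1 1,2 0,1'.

Collision at t=1: particles 2 and 3 swap velocities; positions: p0=2 p1=10 p2=18 p3=18; velocities now: v0=-4 v1=3 v2=0 v3=1
Collision at t=11/3: particles 1 and 2 swap velocities; positions: p0=-26/3 p1=18 p2=18 p3=62/3; velocities now: v0=-4 v1=0 v2=3 v3=1
Collision at t=5: particles 2 and 3 swap velocities; positions: p0=-14 p1=18 p2=22 p3=22; velocities now: v0=-4 v1=0 v2=1 v3=3

Answer: 2,3 1,2 2,3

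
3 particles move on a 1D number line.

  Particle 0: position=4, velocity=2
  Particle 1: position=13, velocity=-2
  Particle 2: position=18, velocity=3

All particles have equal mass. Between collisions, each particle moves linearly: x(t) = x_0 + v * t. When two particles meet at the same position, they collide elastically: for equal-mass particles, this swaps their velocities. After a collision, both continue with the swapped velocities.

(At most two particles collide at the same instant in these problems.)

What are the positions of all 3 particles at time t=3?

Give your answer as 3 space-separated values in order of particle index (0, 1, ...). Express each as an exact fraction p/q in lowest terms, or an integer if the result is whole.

Collision at t=9/4: particles 0 and 1 swap velocities; positions: p0=17/2 p1=17/2 p2=99/4; velocities now: v0=-2 v1=2 v2=3
Advance to t=3 (no further collisions before then); velocities: v0=-2 v1=2 v2=3; positions = 7 10 27

Answer: 7 10 27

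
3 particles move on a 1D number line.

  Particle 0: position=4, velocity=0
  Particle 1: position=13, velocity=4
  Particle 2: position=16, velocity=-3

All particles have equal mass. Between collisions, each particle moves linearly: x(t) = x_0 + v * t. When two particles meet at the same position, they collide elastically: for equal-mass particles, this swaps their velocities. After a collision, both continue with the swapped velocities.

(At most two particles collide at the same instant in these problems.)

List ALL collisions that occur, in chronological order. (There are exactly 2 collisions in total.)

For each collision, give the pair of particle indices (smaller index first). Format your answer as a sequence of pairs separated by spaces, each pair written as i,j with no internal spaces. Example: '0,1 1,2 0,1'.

Answer: 1,2 0,1

Derivation:
Collision at t=3/7: particles 1 and 2 swap velocities; positions: p0=4 p1=103/7 p2=103/7; velocities now: v0=0 v1=-3 v2=4
Collision at t=4: particles 0 and 1 swap velocities; positions: p0=4 p1=4 p2=29; velocities now: v0=-3 v1=0 v2=4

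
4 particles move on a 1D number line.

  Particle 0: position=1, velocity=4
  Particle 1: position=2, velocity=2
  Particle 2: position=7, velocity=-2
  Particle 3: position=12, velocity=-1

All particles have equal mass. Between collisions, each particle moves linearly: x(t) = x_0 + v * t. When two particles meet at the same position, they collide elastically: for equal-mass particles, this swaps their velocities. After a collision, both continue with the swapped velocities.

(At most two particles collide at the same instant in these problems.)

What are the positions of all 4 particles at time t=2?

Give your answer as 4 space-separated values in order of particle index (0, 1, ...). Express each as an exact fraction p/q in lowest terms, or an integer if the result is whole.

Collision at t=1/2: particles 0 and 1 swap velocities; positions: p0=3 p1=3 p2=6 p3=23/2; velocities now: v0=2 v1=4 v2=-2 v3=-1
Collision at t=1: particles 1 and 2 swap velocities; positions: p0=4 p1=5 p2=5 p3=11; velocities now: v0=2 v1=-2 v2=4 v3=-1
Collision at t=5/4: particles 0 and 1 swap velocities; positions: p0=9/2 p1=9/2 p2=6 p3=43/4; velocities now: v0=-2 v1=2 v2=4 v3=-1
Advance to t=2 (no further collisions before then); velocities: v0=-2 v1=2 v2=4 v3=-1; positions = 3 6 9 10

Answer: 3 6 9 10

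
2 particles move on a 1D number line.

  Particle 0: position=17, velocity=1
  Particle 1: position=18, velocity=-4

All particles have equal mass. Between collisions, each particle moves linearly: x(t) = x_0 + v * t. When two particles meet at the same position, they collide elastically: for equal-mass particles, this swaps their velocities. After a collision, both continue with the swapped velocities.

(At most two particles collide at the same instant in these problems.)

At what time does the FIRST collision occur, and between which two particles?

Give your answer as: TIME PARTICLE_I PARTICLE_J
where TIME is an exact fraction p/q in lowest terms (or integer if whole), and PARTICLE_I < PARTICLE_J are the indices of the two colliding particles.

Answer: 1/5 0 1

Derivation:
Pair (0,1): pos 17,18 vel 1,-4 -> gap=1, closing at 5/unit, collide at t=1/5
Earliest collision: t=1/5 between 0 and 1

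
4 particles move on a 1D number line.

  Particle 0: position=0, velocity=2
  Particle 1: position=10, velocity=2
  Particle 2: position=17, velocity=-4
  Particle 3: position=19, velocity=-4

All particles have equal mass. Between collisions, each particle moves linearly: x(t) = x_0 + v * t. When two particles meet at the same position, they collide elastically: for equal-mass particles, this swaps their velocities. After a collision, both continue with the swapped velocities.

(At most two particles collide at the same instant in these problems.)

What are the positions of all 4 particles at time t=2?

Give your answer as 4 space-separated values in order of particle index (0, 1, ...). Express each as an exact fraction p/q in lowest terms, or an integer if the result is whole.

Answer: 4 9 11 14

Derivation:
Collision at t=7/6: particles 1 and 2 swap velocities; positions: p0=7/3 p1=37/3 p2=37/3 p3=43/3; velocities now: v0=2 v1=-4 v2=2 v3=-4
Collision at t=3/2: particles 2 and 3 swap velocities; positions: p0=3 p1=11 p2=13 p3=13; velocities now: v0=2 v1=-4 v2=-4 v3=2
Advance to t=2 (no further collisions before then); velocities: v0=2 v1=-4 v2=-4 v3=2; positions = 4 9 11 14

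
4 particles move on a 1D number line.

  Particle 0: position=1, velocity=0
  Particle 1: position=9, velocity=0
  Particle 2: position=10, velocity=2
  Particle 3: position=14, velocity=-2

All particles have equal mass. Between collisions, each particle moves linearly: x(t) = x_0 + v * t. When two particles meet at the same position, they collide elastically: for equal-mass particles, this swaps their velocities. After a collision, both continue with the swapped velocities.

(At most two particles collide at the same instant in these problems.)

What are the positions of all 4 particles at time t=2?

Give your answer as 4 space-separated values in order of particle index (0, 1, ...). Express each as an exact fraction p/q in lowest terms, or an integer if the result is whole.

Answer: 1 9 10 14

Derivation:
Collision at t=1: particles 2 and 3 swap velocities; positions: p0=1 p1=9 p2=12 p3=12; velocities now: v0=0 v1=0 v2=-2 v3=2
Advance to t=2 (no further collisions before then); velocities: v0=0 v1=0 v2=-2 v3=2; positions = 1 9 10 14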